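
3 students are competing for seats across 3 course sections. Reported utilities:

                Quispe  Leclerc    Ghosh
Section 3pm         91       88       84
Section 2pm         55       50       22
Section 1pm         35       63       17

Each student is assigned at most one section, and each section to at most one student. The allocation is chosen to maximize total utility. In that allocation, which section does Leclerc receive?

This is a one-to-one assignment (maximum-weight bipartite matching).
Optimal: Quispe→Section 2pm (55 points), Leclerc→Section 1pm (63 points), Ghosh→Section 3pm (84 points) — total 55+63+84 = 202 points.
Row-greedy (each student in turn takes its best remaining section) gives 176 points, worse by 26.
Leclerc's own top section is Section 3pm (88 points), but forcing Leclerc→Section 3pm and reassigning the rest optimally gives only 160 points — worse by 42.

Leclerc receives Section 1pm.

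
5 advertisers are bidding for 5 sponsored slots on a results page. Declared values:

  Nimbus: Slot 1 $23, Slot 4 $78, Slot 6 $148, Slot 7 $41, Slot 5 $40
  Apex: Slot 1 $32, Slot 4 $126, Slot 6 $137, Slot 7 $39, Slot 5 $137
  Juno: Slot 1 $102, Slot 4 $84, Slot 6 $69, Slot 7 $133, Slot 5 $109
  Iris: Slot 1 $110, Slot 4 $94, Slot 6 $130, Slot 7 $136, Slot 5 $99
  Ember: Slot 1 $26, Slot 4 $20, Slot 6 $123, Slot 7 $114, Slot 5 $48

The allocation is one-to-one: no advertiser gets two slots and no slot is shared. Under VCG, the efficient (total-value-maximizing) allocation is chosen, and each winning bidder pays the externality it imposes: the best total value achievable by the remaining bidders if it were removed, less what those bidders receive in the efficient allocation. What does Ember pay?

Efficient allocation: Nimbus→Slot 6 ($148), Apex→Slot 4 ($126), Juno→Slot 5 ($109), Iris→Slot 1 ($110), Ember→Slot 7 ($114); total welfare W = $607.
Ember receives Slot 7 at value $114, so the others get W − 114 = $493.
Without Ember: best allocation of the remaining 4 bidders over all 5 slots is Nimbus→Slot 6 ($148), Apex→Slot 5 ($137), Juno→Slot 7 ($133), Iris→Slot 1 ($110), total $528.
VCG payment = (others' best without Ember) − (others' welfare with Ember) = 528 − 493 = $35.

Ember pays $35.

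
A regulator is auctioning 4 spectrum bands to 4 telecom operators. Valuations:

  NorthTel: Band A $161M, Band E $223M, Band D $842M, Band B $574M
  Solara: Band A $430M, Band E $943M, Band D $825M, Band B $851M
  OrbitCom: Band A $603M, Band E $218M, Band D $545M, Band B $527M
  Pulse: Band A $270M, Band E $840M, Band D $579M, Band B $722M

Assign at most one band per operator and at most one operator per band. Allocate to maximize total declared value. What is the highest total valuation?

Optimal: NorthTel→Band D ($842M), Solara→Band B ($851M), OrbitCom→Band A ($603M), Pulse→Band E ($840M) — total 842+851+603+840 = $3136M.
Row-greedy (each operator in turn takes its best remaining band) gives $3110M, worse by 26.
Next-best assignment: NorthTel→Band D, Solara→Band E, OrbitCom→Band A, Pulse→Band B = $3110M.
Swapping OrbitCom↔Solara (OrbitCom→Band B $527M, Solara→Band A $430M) loses 497.
Every other assignment is strictly worse.

Maximum total: $3136M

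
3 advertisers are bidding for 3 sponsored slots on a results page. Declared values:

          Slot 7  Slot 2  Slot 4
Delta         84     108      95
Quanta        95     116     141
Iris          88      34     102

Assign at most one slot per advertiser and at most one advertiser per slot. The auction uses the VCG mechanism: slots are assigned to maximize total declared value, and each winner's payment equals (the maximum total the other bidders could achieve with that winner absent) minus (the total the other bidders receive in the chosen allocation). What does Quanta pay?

Quanta pays $14.

Efficient allocation: Delta→Slot 2 ($108), Quanta→Slot 4 ($141), Iris→Slot 7 ($88); total welfare W = $337.
Quanta receives Slot 4 at value $141, so the others get W − 141 = $196.
Without Quanta: best allocation of the remaining 2 bidders over all 3 slots is Delta→Slot 2 ($108), Iris→Slot 4 ($102), total $210.
VCG payment = (others' best without Quanta) − (others' welfare with Quanta) = 210 − 196 = $14.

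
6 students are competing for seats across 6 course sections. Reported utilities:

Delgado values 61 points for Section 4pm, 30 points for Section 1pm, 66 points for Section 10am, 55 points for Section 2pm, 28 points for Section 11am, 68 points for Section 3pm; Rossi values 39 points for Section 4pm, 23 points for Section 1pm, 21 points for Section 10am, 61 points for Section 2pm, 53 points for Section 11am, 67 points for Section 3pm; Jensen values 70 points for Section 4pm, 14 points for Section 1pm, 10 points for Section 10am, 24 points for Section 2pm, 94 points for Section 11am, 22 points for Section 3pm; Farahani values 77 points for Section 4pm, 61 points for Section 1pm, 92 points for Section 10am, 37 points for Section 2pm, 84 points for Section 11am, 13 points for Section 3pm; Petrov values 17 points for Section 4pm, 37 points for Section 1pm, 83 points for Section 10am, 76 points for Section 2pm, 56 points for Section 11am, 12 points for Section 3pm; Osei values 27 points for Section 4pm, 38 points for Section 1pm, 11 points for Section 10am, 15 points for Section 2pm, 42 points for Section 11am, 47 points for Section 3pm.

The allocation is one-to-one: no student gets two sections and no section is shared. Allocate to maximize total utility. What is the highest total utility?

Treat this as an assignment problem: match each student to one section.
Optimal: Delgado→Section 4pm (61 points), Rossi→Section 3pm (67 points), Jensen→Section 11am (94 points), Farahani→Section 10am (92 points), Petrov→Section 2pm (76 points), Osei→Section 1pm (38 points) — total 61+67+94+92+76+38 = 428 points.
Column-greedy (each section in turn goes to its best remaining student) gives 421 points, worse by 7.
Next-best assignment: Delgado→Section 3pm, Rossi→Section 2pm, Jensen→Section 11am, Farahani→Section 4pm, Petrov→Section 10am, Osei→Section 1pm = 421 points.
Checked against all permutations: 428 points is optimal.

Max total: 428 points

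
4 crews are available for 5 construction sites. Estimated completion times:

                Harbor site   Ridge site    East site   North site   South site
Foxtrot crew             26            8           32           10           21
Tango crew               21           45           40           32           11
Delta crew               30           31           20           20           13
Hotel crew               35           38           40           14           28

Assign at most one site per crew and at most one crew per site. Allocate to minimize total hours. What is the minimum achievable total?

Minimum total: 53 hours

This is a one-to-one assignment (minimum-cost bipartite matching).
Optimal: Foxtrot crew→Ridge site (8 hours), Tango crew→South site (11 hours), Delta crew→East site (20 hours), Hotel crew→North site (14 hours) — total 8+11+20+14 = 53 hours.
Column-greedy (each site in turn goes to its cheapest remaining crew) gives 63 hours, worse by 10.
Every other assignment is strictly worse.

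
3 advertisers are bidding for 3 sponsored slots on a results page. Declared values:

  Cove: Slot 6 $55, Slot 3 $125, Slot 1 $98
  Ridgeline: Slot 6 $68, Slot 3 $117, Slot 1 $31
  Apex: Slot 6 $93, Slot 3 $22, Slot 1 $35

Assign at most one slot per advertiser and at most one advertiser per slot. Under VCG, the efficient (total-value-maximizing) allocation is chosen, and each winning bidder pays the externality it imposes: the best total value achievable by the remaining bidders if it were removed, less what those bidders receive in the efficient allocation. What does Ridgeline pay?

Efficient allocation: Cove→Slot 1 ($98), Ridgeline→Slot 3 ($117), Apex→Slot 6 ($93); total welfare W = $308.
Ridgeline receives Slot 3 at value $117, so the others get W − 117 = $191.
Without Ridgeline: best allocation of the remaining 2 bidders over all 3 slots is Cove→Slot 3 ($125), Apex→Slot 6 ($93), total $218.
VCG payment = (others' best without Ridgeline) − (others' welfare with Ridgeline) = 218 − 191 = $27.

Ridgeline pays $27.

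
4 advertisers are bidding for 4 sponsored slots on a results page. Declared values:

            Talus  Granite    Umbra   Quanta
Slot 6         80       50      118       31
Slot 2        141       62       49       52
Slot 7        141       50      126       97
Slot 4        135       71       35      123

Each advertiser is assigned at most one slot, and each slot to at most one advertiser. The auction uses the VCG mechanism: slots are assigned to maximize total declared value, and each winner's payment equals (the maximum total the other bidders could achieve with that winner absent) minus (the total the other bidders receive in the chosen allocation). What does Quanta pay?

Quanta pays $17.

Efficient allocation: Talus→Slot 7 ($141), Granite→Slot 2 ($62), Umbra→Slot 6 ($118), Quanta→Slot 4 ($123); total welfare W = $444.
Quanta receives Slot 4 at value $123, so the others get W − 123 = $321.
Without Quanta: best allocation of the remaining 3 bidders over all 4 slots is Talus→Slot 2 ($141), Granite→Slot 4 ($71), Umbra→Slot 7 ($126), total $338.
VCG payment = (others' best without Quanta) − (others' welfare with Quanta) = 338 − 321 = $17.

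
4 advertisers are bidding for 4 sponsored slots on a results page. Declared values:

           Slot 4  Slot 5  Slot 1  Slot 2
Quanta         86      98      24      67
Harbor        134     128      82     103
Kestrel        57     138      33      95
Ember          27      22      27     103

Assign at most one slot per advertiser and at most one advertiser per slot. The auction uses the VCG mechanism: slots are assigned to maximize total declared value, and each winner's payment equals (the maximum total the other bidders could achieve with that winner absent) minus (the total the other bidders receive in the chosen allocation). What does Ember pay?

Efficient allocation: Quanta→Slot 4 ($86), Harbor→Slot 1 ($82), Kestrel→Slot 5 ($138), Ember→Slot 2 ($103); total welfare W = $409.
Ember receives Slot 2 at value $103, so the others get W − 103 = $306.
Without Ember: best allocation of the remaining 3 bidders over all 4 slots is Quanta→Slot 2 ($67), Harbor→Slot 4 ($134), Kestrel→Slot 5 ($138), total $339.
VCG payment = (others' best without Ember) − (others' welfare with Ember) = 339 − 306 = $33.

Ember pays $33.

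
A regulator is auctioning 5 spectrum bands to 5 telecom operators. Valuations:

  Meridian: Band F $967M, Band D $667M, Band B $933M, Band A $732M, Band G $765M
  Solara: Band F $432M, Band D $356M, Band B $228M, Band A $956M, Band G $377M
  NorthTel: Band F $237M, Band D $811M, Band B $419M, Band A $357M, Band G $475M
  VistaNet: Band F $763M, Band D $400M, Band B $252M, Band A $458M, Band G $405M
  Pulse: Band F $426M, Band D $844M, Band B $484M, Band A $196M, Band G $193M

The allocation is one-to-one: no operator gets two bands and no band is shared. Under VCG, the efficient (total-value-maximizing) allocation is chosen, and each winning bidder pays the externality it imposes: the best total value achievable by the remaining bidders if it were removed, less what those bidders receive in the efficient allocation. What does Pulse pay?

Pulse pays $336M.

Efficient allocation: Meridian→Band B ($933M), Solara→Band A ($956M), NorthTel→Band G ($475M), VistaNet→Band F ($763M), Pulse→Band D ($844M); total welfare W = $3971M.
Pulse receives Band D at value $844M, so the others get W − 844 = $3127M.
Without Pulse: best allocation of the remaining 4 bidders over all 5 bands is Meridian→Band B ($933M), Solara→Band A ($956M), NorthTel→Band D ($811M), VistaNet→Band F ($763M), total $3463M.
VCG payment = (others' best without Pulse) − (others' welfare with Pulse) = 3463 − 3127 = $336M.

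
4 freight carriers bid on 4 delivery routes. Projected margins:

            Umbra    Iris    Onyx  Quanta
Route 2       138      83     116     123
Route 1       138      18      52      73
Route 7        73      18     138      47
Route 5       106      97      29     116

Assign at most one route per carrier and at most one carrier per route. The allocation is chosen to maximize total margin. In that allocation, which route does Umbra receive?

Umbra receives Route 1.

Treat this as an assignment problem: match each carrier to one route.
Optimal: Umbra→Route 1 ($138k), Iris→Route 5 ($97k), Onyx→Route 7 ($138k), Quanta→Route 2 ($123k) — total 138+97+138+123 = $496k.
Row-greedy (each carrier in turn takes its best remaining route) gives $446k, worse by 50.
Every other assignment is strictly worse.
Umbra's own top route is Route 2 ($138k), but forcing Umbra→Route 2 and reassigning the rest optimally gives only $446k — worse by 50.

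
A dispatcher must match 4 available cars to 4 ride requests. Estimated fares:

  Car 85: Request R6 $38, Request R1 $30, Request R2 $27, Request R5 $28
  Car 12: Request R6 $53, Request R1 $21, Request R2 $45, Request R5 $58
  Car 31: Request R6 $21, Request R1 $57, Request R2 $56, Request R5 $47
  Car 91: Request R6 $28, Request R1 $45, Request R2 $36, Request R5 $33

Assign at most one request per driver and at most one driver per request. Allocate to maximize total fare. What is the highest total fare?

Optimal: Car 85→Request R6 ($38), Car 12→Request R5 ($58), Car 31→Request R2 ($56), Car 91→Request R1 ($45) — total 38+58+56+45 = $197.
Column-greedy (each request in turn goes to its best remaining driver) gives $174, worse by 23.
Swapping Car 12↔Car 91 (Car 12→Request R1 $21, Car 91→Request R5 $33) loses 49.

Maximum total: $197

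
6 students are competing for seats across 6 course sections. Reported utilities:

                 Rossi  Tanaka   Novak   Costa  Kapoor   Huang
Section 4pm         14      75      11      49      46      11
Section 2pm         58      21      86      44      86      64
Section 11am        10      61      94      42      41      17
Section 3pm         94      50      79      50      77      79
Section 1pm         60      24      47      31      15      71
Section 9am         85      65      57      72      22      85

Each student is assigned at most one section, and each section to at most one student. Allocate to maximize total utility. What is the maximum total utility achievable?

This is the linear assignment problem.
Optimal: Rossi→Section 3pm (94 points), Tanaka→Section 4pm (75 points), Novak→Section 11am (94 points), Costa→Section 9am (72 points), Kapoor→Section 2pm (86 points), Huang→Section 1pm (71 points) — total 94+75+94+72+86+71 = 492 points.
Column-greedy (each section in turn goes to its best remaining student) gives 390 points, worse by 102.
Every other assignment is strictly worse.

Max total: 492 points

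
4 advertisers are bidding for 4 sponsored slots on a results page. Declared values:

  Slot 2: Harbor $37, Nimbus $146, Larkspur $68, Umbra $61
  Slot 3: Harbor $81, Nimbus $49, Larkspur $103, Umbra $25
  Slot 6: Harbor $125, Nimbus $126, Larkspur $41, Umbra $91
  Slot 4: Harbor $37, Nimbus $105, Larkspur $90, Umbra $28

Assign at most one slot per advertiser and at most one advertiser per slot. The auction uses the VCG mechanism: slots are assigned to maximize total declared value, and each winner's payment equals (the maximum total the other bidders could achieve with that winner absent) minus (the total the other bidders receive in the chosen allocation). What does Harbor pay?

Harbor pays $13.

Efficient allocation: Harbor→Slot 3 ($81), Nimbus→Slot 2 ($146), Larkspur→Slot 4 ($90), Umbra→Slot 6 ($91); total welfare W = $408.
Harbor receives Slot 3 at value $81, so the others get W − 81 = $327.
Without Harbor: best allocation of the remaining 3 bidders over all 4 slots is Nimbus→Slot 2 ($146), Larkspur→Slot 3 ($103), Umbra→Slot 6 ($91), total $340.
VCG payment = (others' best without Harbor) − (others' welfare with Harbor) = 340 − 327 = $13.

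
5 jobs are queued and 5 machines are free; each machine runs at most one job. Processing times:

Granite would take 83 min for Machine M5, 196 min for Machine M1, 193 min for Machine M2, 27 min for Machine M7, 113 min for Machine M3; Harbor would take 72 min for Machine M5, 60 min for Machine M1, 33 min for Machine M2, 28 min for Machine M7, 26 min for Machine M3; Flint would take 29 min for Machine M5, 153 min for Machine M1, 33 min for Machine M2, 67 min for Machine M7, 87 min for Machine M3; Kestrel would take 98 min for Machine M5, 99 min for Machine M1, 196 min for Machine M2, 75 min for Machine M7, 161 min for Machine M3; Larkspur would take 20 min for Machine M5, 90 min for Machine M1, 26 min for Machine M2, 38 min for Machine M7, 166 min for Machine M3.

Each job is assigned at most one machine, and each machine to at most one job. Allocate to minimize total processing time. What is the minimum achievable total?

Minimum total: 205 min

This is a one-to-one assignment (minimum-cost bipartite matching).
Optimal: Granite→Machine M7 (27 min), Harbor→Machine M3 (26 min), Flint→Machine M2 (33 min), Kestrel→Machine M1 (99 min), Larkspur→Machine M5 (20 min) — total 27+26+33+99+20 = 205 min.
Column-greedy (each machine in turn goes to its cheapest remaining job) gives 301 min, worse by 96.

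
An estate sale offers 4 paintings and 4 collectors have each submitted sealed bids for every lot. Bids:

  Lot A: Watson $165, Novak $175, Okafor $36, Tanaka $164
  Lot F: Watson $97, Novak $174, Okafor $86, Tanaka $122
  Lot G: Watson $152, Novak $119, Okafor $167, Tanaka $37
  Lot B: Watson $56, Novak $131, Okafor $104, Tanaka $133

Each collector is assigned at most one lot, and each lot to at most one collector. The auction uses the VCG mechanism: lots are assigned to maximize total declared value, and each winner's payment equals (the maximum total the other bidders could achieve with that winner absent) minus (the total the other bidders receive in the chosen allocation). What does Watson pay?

Watson pays $31.

Efficient allocation: Watson→Lot A ($165), Novak→Lot F ($174), Okafor→Lot G ($167), Tanaka→Lot B ($133); total welfare W = $639.
Watson receives Lot A at value $165, so the others get W − 165 = $474.
Without Watson: best allocation of the remaining 3 bidders over all 4 lots is Novak→Lot F ($174), Okafor→Lot G ($167), Tanaka→Lot A ($164), total $505.
VCG payment = (others' best without Watson) − (others' welfare with Watson) = 505 − 474 = $31.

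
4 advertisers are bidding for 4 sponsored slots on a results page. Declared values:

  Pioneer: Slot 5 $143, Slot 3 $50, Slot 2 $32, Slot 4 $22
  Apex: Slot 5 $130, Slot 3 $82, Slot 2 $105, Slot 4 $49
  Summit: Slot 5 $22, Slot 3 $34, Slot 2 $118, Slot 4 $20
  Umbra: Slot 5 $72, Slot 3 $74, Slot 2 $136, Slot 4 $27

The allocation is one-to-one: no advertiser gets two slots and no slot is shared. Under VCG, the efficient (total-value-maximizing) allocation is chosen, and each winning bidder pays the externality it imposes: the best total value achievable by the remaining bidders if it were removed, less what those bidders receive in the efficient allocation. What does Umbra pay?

Efficient allocation: Pioneer→Slot 5 ($143), Apex→Slot 4 ($49), Summit→Slot 2 ($118), Umbra→Slot 3 ($74); total welfare W = $384.
Umbra receives Slot 3 at value $74, so the others get W − 74 = $310.
Without Umbra: best allocation of the remaining 3 bidders over all 4 slots is Pioneer→Slot 5 ($143), Apex→Slot 3 ($82), Summit→Slot 2 ($118), total $343.
VCG payment = (others' best without Umbra) − (others' welfare with Umbra) = 343 − 310 = $33.

Umbra pays $33.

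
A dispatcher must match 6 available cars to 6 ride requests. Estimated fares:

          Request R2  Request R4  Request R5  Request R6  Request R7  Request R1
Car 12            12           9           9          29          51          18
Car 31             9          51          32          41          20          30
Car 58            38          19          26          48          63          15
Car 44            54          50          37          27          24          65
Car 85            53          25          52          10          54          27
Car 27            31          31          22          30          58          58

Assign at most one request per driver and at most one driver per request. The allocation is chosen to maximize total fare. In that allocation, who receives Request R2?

Treat this as an assignment problem: match each driver to one request.
Optimal: Car 12→Request R7 ($51), Car 31→Request R4 ($51), Car 58→Request R6 ($48), Car 44→Request R2 ($54), Car 85→Request R5 ($52), Car 27→Request R1 ($58) — total 51+51+48+54+52+58 = $314.
Next-best assignment: Car 12→Request R6, Car 31→Request R4, Car 58→Request R7, Car 44→Request R2, Car 85→Request R5, Car 27→Request R1 = $307.
Swapping Car 44↔Car 31 (Car 44→Request R4 $50, Car 31→Request R2 $9) loses 46.
Every other assignment is strictly worse.
Car 44's own top request is Request R1 ($65), but forcing Car 44→Request R1 and reassigning the rest optimally gives only $298 — worse by 16.

Car 44 receives Request R2.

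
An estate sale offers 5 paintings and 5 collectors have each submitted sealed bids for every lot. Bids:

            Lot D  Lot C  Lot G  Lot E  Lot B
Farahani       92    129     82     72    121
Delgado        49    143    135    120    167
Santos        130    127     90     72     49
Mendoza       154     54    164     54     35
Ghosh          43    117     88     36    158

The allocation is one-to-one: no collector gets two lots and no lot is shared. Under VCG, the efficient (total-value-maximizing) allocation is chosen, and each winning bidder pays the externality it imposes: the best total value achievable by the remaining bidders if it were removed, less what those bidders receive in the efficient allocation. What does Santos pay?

Santos pays $5.

Efficient allocation: Farahani→Lot C ($129), Delgado→Lot E ($120), Santos→Lot D ($130), Mendoza→Lot G ($164), Ghosh→Lot B ($158); total welfare W = $701.
Santos receives Lot D at value $130, so the others get W − 130 = $571.
Without Santos: best allocation of the remaining 4 bidders over all 5 lots is Farahani→Lot C ($129), Delgado→Lot G ($135), Mendoza→Lot D ($154), Ghosh→Lot B ($158), total $576.
VCG payment = (others' best without Santos) − (others' welfare with Santos) = 576 − 571 = $5.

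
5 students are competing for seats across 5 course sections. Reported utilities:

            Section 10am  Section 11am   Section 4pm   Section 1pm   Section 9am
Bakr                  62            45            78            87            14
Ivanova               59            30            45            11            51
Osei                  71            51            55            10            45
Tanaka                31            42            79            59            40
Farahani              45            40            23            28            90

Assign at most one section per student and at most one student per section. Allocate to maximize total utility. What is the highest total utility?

Maximum total: 366 points

This is the linear assignment problem.
Optimal: Bakr→Section 1pm (87 points), Ivanova→Section 10am (59 points), Osei→Section 11am (51 points), Tanaka→Section 4pm (79 points), Farahani→Section 9am (90 points) — total 87+59+51+79+90 = 366 points.
Row-greedy (each student in turn takes its best remaining section) gives 333 points, worse by 33.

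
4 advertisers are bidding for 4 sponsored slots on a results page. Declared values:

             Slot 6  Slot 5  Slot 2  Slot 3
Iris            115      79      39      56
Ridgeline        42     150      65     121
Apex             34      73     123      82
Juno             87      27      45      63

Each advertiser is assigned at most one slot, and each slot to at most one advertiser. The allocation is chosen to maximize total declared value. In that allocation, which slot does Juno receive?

This is the linear assignment problem.
Optimal: Iris→Slot 6 ($115), Ridgeline→Slot 5 ($150), Apex→Slot 2 ($123), Juno→Slot 3 ($63) — total 115+150+123+63 = $451.
Juno's own top slot is Slot 6 ($87), but forcing Juno→Slot 6 and reassigning the rest optimally gives only $416 — worse by 35.

Juno receives Slot 3.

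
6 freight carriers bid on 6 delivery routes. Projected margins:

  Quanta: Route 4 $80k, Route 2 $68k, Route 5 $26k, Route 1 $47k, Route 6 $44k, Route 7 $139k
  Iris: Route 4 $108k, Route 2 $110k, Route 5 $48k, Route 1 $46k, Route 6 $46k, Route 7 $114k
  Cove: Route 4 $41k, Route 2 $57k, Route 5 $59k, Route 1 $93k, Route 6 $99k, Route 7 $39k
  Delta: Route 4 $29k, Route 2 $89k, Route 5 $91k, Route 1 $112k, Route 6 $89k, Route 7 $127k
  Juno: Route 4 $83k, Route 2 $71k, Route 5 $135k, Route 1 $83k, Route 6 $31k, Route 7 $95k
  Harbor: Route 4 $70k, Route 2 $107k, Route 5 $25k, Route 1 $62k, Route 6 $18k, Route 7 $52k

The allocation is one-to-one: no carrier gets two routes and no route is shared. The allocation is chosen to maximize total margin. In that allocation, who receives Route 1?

Optimal: Quanta→Route 7 ($139k), Iris→Route 4 ($108k), Cove→Route 6 ($99k), Delta→Route 1 ($112k), Juno→Route 5 ($135k), Harbor→Route 2 ($107k) — total 139+108+99+112+135+107 = $700k.
Row-greedy (each carrier in turn takes its best remaining route) gives $665k, worse by 35.
Delta's own top route is Route 7 ($127k), but forcing Delta→Route 7 and reassigning the rest optimally gives only $623k — worse by 77.

Delta receives Route 1.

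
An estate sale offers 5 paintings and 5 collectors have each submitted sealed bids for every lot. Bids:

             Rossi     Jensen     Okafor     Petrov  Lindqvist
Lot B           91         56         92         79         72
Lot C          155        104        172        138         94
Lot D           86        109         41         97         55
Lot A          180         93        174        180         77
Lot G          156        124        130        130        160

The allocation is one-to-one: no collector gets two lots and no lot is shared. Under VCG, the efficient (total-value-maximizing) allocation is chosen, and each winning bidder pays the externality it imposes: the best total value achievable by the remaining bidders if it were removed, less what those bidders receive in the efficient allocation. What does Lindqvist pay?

Efficient allocation: Rossi→Lot B ($91), Jensen→Lot D ($109), Okafor→Lot C ($172), Petrov→Lot A ($180), Lindqvist→Lot G ($160); total welfare W = $712.
Lindqvist receives Lot G at value $160, so the others get W − 160 = $552.
Without Lindqvist: best allocation of the remaining 4 bidders over all 5 lots is Rossi→Lot G ($156), Jensen→Lot D ($109), Okafor→Lot C ($172), Petrov→Lot A ($180), total $617.
VCG payment = (others' best without Lindqvist) − (others' welfare with Lindqvist) = 617 − 552 = $65.

Lindqvist pays $65.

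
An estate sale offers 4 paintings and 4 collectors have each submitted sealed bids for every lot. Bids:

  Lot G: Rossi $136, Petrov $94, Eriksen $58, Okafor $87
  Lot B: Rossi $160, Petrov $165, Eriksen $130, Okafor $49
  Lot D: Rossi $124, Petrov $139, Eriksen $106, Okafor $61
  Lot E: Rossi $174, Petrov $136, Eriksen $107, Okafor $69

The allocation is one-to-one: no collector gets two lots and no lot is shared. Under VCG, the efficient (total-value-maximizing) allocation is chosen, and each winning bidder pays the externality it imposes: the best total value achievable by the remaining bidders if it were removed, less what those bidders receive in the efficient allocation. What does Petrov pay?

Petrov pays $24.

Efficient allocation: Rossi→Lot E ($174), Petrov→Lot B ($165), Eriksen→Lot D ($106), Okafor→Lot G ($87); total welfare W = $532.
Petrov receives Lot B at value $165, so the others get W − 165 = $367.
Without Petrov: best allocation of the remaining 3 bidders over all 4 lots is Rossi→Lot E ($174), Eriksen→Lot B ($130), Okafor→Lot G ($87), total $391.
VCG payment = (others' best without Petrov) − (others' welfare with Petrov) = 391 − 367 = $24.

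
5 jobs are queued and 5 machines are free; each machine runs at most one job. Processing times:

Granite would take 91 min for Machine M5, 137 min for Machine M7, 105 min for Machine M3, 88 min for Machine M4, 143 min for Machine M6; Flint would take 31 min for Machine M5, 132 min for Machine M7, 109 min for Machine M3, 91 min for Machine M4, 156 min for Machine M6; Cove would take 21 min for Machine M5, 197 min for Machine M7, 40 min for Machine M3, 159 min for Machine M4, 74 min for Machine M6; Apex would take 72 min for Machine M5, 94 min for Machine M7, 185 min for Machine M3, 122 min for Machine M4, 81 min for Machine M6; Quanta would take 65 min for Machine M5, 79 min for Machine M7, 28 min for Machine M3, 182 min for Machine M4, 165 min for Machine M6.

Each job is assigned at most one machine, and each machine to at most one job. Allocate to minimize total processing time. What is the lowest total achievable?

This is the linear assignment problem.
Optimal: Granite→Machine M4 (88 min), Flint→Machine M5 (31 min), Cove→Machine M6 (74 min), Apex→Machine M7 (94 min), Quanta→Machine M3 (28 min) — total 88+31+74+94+28 = 315 min.
Row-greedy (each job in turn takes its cheapest remaining machine) gives 319 min, worse by 4.
Every other assignment is strictly worse.

Min total: 315 min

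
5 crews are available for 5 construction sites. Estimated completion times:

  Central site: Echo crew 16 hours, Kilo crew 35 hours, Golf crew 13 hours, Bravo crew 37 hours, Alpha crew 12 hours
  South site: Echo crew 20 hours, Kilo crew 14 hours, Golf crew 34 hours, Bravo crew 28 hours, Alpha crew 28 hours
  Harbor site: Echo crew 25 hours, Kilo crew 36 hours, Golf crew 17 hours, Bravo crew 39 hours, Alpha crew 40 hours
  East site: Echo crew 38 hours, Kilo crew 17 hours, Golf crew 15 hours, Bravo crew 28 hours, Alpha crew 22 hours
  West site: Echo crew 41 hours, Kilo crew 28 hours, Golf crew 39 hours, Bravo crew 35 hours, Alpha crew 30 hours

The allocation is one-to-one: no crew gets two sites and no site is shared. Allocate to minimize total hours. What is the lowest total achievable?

Optimal: Echo crew→South site (20 hours), Kilo crew→East site (17 hours), Golf crew→Harbor site (17 hours), Bravo crew→West site (35 hours), Alpha crew→Central site (12 hours) — total 20+17+17+35+12 = 101 hours.
Row-greedy (each crew in turn takes its cheapest remaining site) gives 120 hours, worse by 19.

Minimum total: 101 hours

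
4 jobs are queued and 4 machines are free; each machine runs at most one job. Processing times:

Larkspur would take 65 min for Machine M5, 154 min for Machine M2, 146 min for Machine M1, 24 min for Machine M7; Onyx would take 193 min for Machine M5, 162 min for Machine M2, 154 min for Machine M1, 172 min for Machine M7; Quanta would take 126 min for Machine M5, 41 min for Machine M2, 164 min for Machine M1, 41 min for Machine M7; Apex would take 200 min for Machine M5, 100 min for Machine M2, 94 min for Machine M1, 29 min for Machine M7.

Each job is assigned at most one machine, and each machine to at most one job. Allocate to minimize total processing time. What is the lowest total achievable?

This is a one-to-one assignment (minimum-cost bipartite matching).
Optimal: Larkspur→Machine M5 (65 min), Onyx→Machine M1 (154 min), Quanta→Machine M2 (41 min), Apex→Machine M7 (29 min) — total 65+154+41+29 = 289 min.
Min-entry greedy (repeatedly take the single cheapest remaining cell) gives 352 min, worse by 63.
Next-best assignment: Larkspur→Machine M7, Onyx→Machine M5, Quanta→Machine M2, Apex→Machine M1 = 352 min.

Minimum total: 289 min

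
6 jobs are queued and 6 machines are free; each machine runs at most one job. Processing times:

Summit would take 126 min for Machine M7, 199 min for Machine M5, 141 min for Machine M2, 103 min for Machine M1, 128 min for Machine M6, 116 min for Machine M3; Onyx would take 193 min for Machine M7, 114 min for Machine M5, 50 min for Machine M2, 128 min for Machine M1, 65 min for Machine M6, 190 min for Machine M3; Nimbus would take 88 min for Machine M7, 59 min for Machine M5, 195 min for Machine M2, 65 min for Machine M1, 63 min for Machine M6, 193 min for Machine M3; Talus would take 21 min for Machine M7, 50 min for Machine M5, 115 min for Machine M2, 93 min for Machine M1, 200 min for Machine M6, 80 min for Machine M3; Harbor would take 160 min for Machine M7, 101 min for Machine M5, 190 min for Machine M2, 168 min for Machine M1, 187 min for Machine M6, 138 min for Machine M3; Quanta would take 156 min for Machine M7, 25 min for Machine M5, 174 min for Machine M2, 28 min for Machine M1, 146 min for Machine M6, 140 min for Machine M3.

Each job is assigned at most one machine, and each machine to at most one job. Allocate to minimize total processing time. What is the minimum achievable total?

Optimal: Summit→Machine M3 (116 min), Onyx→Machine M2 (50 min), Nimbus→Machine M6 (63 min), Talus→Machine M7 (21 min), Harbor→Machine M5 (101 min), Quanta→Machine M1 (28 min) — total 116+50+63+21+101+28 = 379 min.
Column-greedy (each machine in turn goes to its cheapest remaining job) gives 427 min, worse by 48.
Next-best assignment: Summit→Machine M1, Onyx→Machine M2, Nimbus→Machine M6, Talus→Machine M7, Harbor→Machine M3, Quanta→Machine M5 = 400 min.
Swapping Summit↔Quanta (Summit→Machine M1 103 min, Quanta→Machine M3 140 min) adds 99.

Min total: 379 min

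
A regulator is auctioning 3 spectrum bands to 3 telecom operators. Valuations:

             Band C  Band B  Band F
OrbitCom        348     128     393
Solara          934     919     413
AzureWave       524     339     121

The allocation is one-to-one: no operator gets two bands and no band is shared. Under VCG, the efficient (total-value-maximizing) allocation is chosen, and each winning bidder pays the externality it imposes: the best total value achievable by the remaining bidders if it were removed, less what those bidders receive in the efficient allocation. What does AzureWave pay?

Efficient allocation: OrbitCom→Band F ($393M), Solara→Band B ($919M), AzureWave→Band C ($524M); total welfare W = $1836M.
AzureWave receives Band C at value $524M, so the others get W − 524 = $1312M.
Without AzureWave: best allocation of the remaining 2 bidders over all 3 bands is OrbitCom→Band F ($393M), Solara→Band C ($934M), total $1327M.
VCG payment = (others' best without AzureWave) − (others' welfare with AzureWave) = 1327 − 1312 = $15M.

AzureWave pays $15M.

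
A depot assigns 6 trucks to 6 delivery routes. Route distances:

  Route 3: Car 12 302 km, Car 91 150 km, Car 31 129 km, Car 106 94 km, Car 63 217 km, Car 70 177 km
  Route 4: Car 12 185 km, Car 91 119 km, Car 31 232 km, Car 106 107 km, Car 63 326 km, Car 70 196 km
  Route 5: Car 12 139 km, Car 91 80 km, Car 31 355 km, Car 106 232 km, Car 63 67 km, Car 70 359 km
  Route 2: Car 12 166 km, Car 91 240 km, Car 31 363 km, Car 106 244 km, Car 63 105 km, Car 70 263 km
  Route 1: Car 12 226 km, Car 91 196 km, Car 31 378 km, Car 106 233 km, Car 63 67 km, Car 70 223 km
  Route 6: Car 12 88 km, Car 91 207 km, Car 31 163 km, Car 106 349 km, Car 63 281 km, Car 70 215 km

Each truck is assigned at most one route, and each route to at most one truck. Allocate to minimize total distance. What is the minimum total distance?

Min total: 732 km

Optimal: Car 12→Route 6 (88 km), Car 91→Route 5 (80 km), Car 31→Route 3 (129 km), Car 106→Route 4 (107 km), Car 63→Route 2 (105 km), Car 70→Route 1 (223 km) — total 88+80+129+107+105+223 = 732 km.
Min-entry greedy (repeatedly take the single cheapest remaining cell) gives 954 km, worse by 222.
Swapping Car 63↔Car 31 (Car 63→Route 3 217 km, Car 31→Route 2 363 km) adds 346.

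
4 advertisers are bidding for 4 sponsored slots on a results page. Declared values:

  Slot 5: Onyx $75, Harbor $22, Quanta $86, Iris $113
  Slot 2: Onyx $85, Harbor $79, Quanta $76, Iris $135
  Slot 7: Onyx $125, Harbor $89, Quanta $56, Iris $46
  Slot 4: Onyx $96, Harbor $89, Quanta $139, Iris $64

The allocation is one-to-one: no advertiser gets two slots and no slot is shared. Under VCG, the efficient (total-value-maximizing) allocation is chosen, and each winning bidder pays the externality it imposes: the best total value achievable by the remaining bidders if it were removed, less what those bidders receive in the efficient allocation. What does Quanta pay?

Quanta pays $32.

Efficient allocation: Onyx→Slot 7 ($125), Harbor→Slot 2 ($79), Quanta→Slot 4 ($139), Iris→Slot 5 ($113); total welfare W = $456.
Quanta receives Slot 4 at value $139, so the others get W − 139 = $317.
Without Quanta: best allocation of the remaining 3 bidders over all 4 slots is Onyx→Slot 7 ($125), Harbor→Slot 4 ($89), Iris→Slot 2 ($135), total $349.
VCG payment = (others' best without Quanta) − (others' welfare with Quanta) = 349 − 317 = $32.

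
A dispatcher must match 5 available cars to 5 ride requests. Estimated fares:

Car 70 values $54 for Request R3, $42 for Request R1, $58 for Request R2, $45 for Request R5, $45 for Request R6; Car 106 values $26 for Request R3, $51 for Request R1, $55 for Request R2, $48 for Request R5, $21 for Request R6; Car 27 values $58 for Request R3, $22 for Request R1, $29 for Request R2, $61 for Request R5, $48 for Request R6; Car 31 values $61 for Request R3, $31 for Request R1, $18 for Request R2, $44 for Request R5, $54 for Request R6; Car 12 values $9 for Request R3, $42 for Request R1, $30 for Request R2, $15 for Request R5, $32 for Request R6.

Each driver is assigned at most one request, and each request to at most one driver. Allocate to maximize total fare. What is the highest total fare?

This is the linear assignment problem.
Optimal: Car 70→Request R3 ($54), Car 106→Request R2 ($55), Car 27→Request R5 ($61), Car 31→Request R6 ($54), Car 12→Request R1 ($42) — total 54+55+61+54+42 = $266.
Column-greedy (each request in turn goes to its best remaining driver) gives $263, worse by 3.
Swapping Car 27↔Car 70 (Car 27→Request R3 $58, Car 70→Request R5 $45) loses 12.
Checked against all permutations: $266 is optimal.

Maximum total: $266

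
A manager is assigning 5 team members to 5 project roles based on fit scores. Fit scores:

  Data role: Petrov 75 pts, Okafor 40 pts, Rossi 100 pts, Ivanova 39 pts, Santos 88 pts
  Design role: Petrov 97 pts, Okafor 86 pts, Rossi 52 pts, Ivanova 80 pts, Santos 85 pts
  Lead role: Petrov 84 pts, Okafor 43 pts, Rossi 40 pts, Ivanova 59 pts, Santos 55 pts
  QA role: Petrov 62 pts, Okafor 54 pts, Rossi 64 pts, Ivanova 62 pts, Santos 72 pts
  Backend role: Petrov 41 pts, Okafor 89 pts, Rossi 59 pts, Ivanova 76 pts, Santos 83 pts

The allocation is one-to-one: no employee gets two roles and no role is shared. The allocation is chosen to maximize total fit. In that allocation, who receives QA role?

Treat this as an assignment problem: match each employee to one role.
Optimal: Petrov→Lead role (84 pts), Okafor→Backend role (89 pts), Rossi→Data role (100 pts), Ivanova→Design role (80 pts), Santos→QA role (72 pts) — total 84+89+100+80+72 = 425 pts.
Row-greedy (each employee in turn takes its best remaining role) gives 403 pts, worse by 22.
Swapping Ivanova↔Petrov (Ivanova→Lead role 59 pts, Petrov→Design role 97 pts) loses 8.
Santos's own top role is Data role (88 pts), but forcing Santos→Data role and reassigning the rest optimally gives only 405 pts — worse by 20.

Santos receives QA role.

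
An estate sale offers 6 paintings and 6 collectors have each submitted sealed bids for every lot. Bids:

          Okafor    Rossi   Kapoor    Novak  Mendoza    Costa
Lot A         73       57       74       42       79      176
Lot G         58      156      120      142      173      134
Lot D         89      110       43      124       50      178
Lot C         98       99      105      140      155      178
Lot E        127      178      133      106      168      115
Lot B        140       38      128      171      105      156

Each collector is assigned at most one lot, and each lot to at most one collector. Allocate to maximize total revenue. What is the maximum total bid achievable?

Optimal: Okafor→Lot B ($140), Rossi→Lot E ($178), Kapoor→Lot C ($105), Novak→Lot D ($124), Mendoza→Lot G ($173), Costa→Lot A ($176) — total 140+178+105+124+173+176 = $896.
Max-entry greedy (repeatedly take the single best remaining cell) gives $878, worse by 18.
Next-best assignment: Okafor→Lot B, Rossi→Lot E, Kapoor→Lot G, Novak→Lot D, Mendoza→Lot C, Costa→Lot A = $893.
Every other assignment is strictly worse.

Maximum total: $896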